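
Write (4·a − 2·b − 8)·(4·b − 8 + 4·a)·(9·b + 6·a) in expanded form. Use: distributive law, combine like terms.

(4·a − 2·b − 8)·(4·b − 8 + 4·a)·(9·b + 6·a)
= (16·a·b − 32·a + 16·a^2 − 8·b^2 + 16·b − 8·a·b − 32·b + 64 − 32·a)·(9·b + 6·a)    [distributive law]
= (8·a·b − 64·a + 16·a^2 − 8·b^2 − 16·b + 64)·(9·b + 6·a)    [combine like terms]
= 72·a·b^2 + 48·a^2·b − 576·a·b − 384·a^2 + 144·a^2·b + 96·a^3 − 72·b^3 − 48·a·b^2 − 144·b^2 − 96·a·b + 576·b + 384·a    [distributive law]
= 24·a·b^2 + 192·a^2·b − 672·a·b − 384·a^2 + 96·a^3 − 72·b^3 − 144·b^2 + 576·b + 384·a    [combine like terms]

24·a·b^2 + 192·a^2·b − 672·a·b − 384·a^2 + 96·a^3 − 72·b^3 − 144·b^2 + 576·b + 384·a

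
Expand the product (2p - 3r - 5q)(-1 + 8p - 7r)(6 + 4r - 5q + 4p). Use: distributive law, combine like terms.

-12p - 224pr - 210pq + 88p^2 - 88p^2r - 240p^2q + 64p^3 - 68pr^2 + 170pqr + 18r + 138r^2 + 215qr + 84r^3 + 35qr^2 + 30q - 25q^2 + 200pq^2 - 175q^2r

(2p - 3r - 5q)(-1 + 8p - 7r)(6 + 4r - 5q + 4p)
= (-2p + 16p^2 - 14pr + 3r - 24pr + 21r^2 + 5q - 40pq + 35qr)(6 + 4r - 5q + 4p)    [distributive law]
= (-2p + 16p^2 - 38pr + 3r + 21r^2 + 5q - 40pq + 35qr)(6 + 4r - 5q + 4p)    [combine like terms]
= -12p - 8pr + 10pq - 8p^2 + 96p^2 + 64p^2r - 80p^2q + 64p^3 - 228pr - 152pr^2 + 190pqr - 152p^2r + 18r + 12r^2 - 15qr + 12pr + 126r^2 + 84r^3 - 105qr^2 + 84pr^2 + 30q + 20qr - 25q^2 + 20pq - 240pq - 160pqr + 200pq^2 - 160p^2q + 210qr + 140qr^2 - 175q^2r + 140pqr    [distributive law]
= -12p - 224pr - 210pq + 88p^2 - 88p^2r - 240p^2q + 64p^3 - 68pr^2 + 170pqr + 18r + 138r^2 + 215qr + 84r^3 + 35qr^2 + 30q - 25q^2 + 200pq^2 - 175q^2r    [combine like terms]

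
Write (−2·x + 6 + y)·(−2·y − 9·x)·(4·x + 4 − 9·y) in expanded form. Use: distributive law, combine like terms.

(−2·x + 6 + y)·(−2·y − 9·x)·(4·x + 4 − 9·y)
= (4·x·y + 18·x² − 12·y − 54·x − 2·y² − 9·x·y)·(4·x + 4 − 9·y)    [distributive law]
= (−5·x·y + 18·x² − 12·y − 54·x − 2·y²)·(4·x + 4 − 9·y)    [combine like terms]
= −20·x²·y − 20·x·y + 45·x·y² + 72·x³ + 72·x² − 162·x²·y − 48·x·y − 48·y + 108·y² − 216·x² − 216·x + 486·x·y − 8·x·y² − 8·y² + 18·y³    [distributive law]
= −182·x²·y + 418·x·y + 37·x·y² + 72·x³ − 144·x² − 48·y + 100·y² − 216·x + 18·y³    [combine like terms]

−182·x²·y + 418·x·y + 37·x·y² + 72·x³ − 144·x² − 48·y + 100·y² − 216·x + 18·y³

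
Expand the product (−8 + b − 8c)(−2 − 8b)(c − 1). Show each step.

−16 − 2bc − 62b − 8b²c + 8b² + 16c² + 64bc²

(−8 + b − 8c)(−2 − 8b)(c − 1)
= (16 + 64b − 2b − 8b² + 16c + 64bc)(c − 1)    [distributive law]
= (16 + 62b − 8b² + 16c + 64bc)(c − 1)    [combine like terms]
= 16c − 16 + 62bc − 62b − 8b²c + 8b² + 16c² − 16c + 64bc² − 64bc    [distributive law]
= −16 − 2bc − 62b − 8b²c + 8b² + 16c² + 64bc²    [combine like terms]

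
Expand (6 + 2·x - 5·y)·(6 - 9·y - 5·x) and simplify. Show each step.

(6 + 2·x - 5·y)·(6 - 9·y - 5·x)
= 36 - 54·y - 30·x + 12·x - 18·x·y - 10·x^2 - 30·y + 45·y^2 + 25·x·y    [distributive law]
= 36 - 84·y - 18·x + 7·x·y - 10·x^2 + 45·y^2    [combine like terms]

36 - 84·y - 18·x + 7·x·y - 10·x^2 + 45·y^2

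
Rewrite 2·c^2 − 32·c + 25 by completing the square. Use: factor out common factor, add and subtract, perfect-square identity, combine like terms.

2·c^2 − 32·c + 25
= 2(c^2 − 16·c) + 25    [factor out 2 from the c-terms]
= 2(c^2 − 16·c + 64 − 64) + 25    [add and subtract 64 inside the bracket]
= 2(c − 8)^2 − 128 + 25    [perfect-square identity]
= 2(c − 8)^2 − 103    [combine constants]

2(c − 8)^2 − 103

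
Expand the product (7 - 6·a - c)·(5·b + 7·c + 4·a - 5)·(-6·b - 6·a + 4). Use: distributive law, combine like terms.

-210·b^2 - 678·a·b + 350·b - 344·b·c - 508·a·c + 216·c - 444·a^2 + 442·a - 140 + 180·a·b^2 + 324·a^2·b + 306·a·b·c + 276·a^2·c + 144·a^3 + 30·b^2·c + 42·b·c^2 + 42·a·c^2 - 28·c^2

(7 - 6·a - c)·(5·b + 7·c + 4·a - 5)·(-6·b - 6·a + 4)
= (35·b + 49·c + 28·a - 35 - 30·a·b - 42·a·c - 24·a^2 + 30·a - 5·b·c - 7·c^2 - 4·a·c + 5·c)·(-6·b - 6·a + 4)    [distributive law]
= (35·b + 54·c + 58·a - 35 - 30·a·b - 46·a·c - 24·a^2 - 5·b·c - 7·c^2)·(-6·b - 6·a + 4)    [combine like terms]
= -210·b^2 - 210·a·b + 140·b - 324·b·c - 324·a·c + 216·c - 348·a·b - 348·a^2 + 232·a + 210·b + 210·a - 140 + 180·a·b^2 + 180·a^2·b - 120·a·b + 276·a·b·c + 276·a^2·c - 184·a·c + 144·a^2·b + 144·a^3 - 96·a^2 + 30·b^2·c + 30·a·b·c - 20·b·c + 42·b·c^2 + 42·a·c^2 - 28·c^2    [distributive law]
= -210·b^2 - 678·a·b + 350·b - 344·b·c - 508·a·c + 216·c - 444·a^2 + 442·a - 140 + 180·a·b^2 + 324·a^2·b + 306·a·b·c + 276·a^2·c + 144·a^3 + 30·b^2·c + 42·b·c^2 + 42·a·c^2 - 28·c^2    [combine like terms]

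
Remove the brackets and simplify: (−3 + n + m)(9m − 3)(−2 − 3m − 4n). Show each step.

33m + 72m^2 + 111mn − 18 − 30n − 63m^2n − 36mn^2 + 12n^2 − 27m^3

(−3 + n + m)(9m − 3)(−2 − 3m − 4n)
= (−27m + 9 + 9mn − 3n + 9m^2 − 3m)(−2 − 3m − 4n)    [distributive law]
= (−30m + 9 + 9mn − 3n + 9m^2)(−2 − 3m − 4n)    [combine like terms]
= 60m + 90m^2 + 120mn − 18 − 27m − 36n − 18mn − 27m^2n − 36mn^2 + 6n + 9mn + 12n^2 − 18m^2 − 27m^3 − 36m^2n    [distributive law]
= 33m + 72m^2 + 111mn − 18 − 30n − 63m^2n − 36mn^2 + 12n^2 − 27m^3    [combine like terms]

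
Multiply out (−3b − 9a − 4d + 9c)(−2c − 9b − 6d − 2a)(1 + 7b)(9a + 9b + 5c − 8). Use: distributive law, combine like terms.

(−3b − 9a − 4d + 9c)(−2c − 9b − 6d − 2a)(1 + 7b)(9a + 9b + 5c − 8)
= (6bc + 27b² + 18bd + 6ab + 18ac + 81ab + 54ad + 18a² + 8cd + 36bd + 24d² + 8ad − 18c² − 81bc − 54cd − 18ac)(1 + 7b)(9a + 9b + 5c − 8)    [distributive law]
= (−75bc + 27b² + 54bd + 87ab + 62ad + 18a² − 46cd + 24d² − 18c²)(1 + 7b)(9a + 9b + 5c − 8)    [combine like terms]
= (−75bc − 525b²c + 27b² + 189b³ + 54bd + 378b²d + 87ab + 609ab² + 62ad + 434abd + 18a² + 126a²b − 46cd − 322bcd + 24d² + 168bd² − 18c² − 126bc²)(9a + 9b + 5c − 8)    [distributive law]
= −675abc − 675b²c − 375bc² + 600bc − 4725ab²c − 4725b³c − 2625b²c² + 4200b²c + 243ab² + 243b³ + 135b²c − 216b² + 1701ab³ + 1701b⁴ + 945b³c − 1512b³ + 486abd + 486b²d + 270bcd − 432bd + 3402ab²d + 3402b³d + 1890b²cd − 3024b²d + 783a²b + 783ab² + 435abc − 696ab + 5481a²b² + 5481ab³ + 3045ab²c − 4872ab² + 558a²d + 558abd + 310acd − 496ad + 3906a²bd + 3906ab²d + 2170abcd − 3472abd + 162a³ + 162a²b + 90a²c − 144a² + 1134a³b + 1134a²b² + 630a²bc − 1008a²b − 414acd − 414bcd − 230c²d + 368cd − 2898abcd − 2898b²cd − 1610bc²d + 2576bcd + 216ad² + 216bd² + 120cd² − 192d² + 1512abd² + 1512b²d² + 840bcd² − 1344bd² − 162ac² − 162bc² − 90c³ + 144c² − 1134abc² − 1134b²c² − 630bc³ + 1008bc²    [distributive law]
= −240abc + 3660b²c + 471bc² + 600bc − 1680ab²c − 3780b³c − 3759b²c² − 3846ab² − 1269b³ − 216b² + 7182ab³ + 1701b⁴ − 2428abd − 2538b²d + 2432bcd − 432bd + 7308ab²d + 3402b³d − 1008b²cd − 63a²b − 696ab + 6615a²b² + 558a²d − 104acd − 496ad + 3906a²bd − 728abcd + 162a³ + 90a²c − 144a² + 1134a³b + 630a²bc − 230c²d + 368cd − 1610bc²d + 216ad² − 1128bd² + 120cd² − 192d² + 1512abd² + 1512b²d² + 840bcd² − 162ac² − 90c³ + 144c² − 1134abc² − 630bc³    [combine like terms]

−240abc + 3660b²c + 471bc² + 600bc − 1680ab²c − 3780b³c − 3759b²c² − 3846ab² − 1269b³ − 216b² + 7182ab³ + 1701b⁴ − 2428abd − 2538b²d + 2432bcd − 432bd + 7308ab²d + 3402b³d − 1008b²cd − 63a²b − 696ab + 6615a²b² + 558a²d − 104acd − 496ad + 3906a²bd − 728abcd + 162a³ + 90a²c − 144a² + 1134a³b + 630a²bc − 230c²d + 368cd − 1610bc²d + 216ad² − 1128bd² + 120cd² − 192d² + 1512abd² + 1512b²d² + 840bcd² − 162ac² − 90c³ + 144c² − 1134abc² − 630bc³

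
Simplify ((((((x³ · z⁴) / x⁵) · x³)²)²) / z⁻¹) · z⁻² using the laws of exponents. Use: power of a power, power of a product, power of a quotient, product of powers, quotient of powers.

x⁴z¹⁵

((((((x³ · z⁴) / x⁵) · x³)²)²) / z⁻¹) · z⁻²
= (((((x³ · z⁴) / x⁵) · x³)⁴) / z⁻¹) · z⁻²    [power of a power]
= (((((x³ · z⁴) / x⁵)⁴) · ((x³)⁴)) / z⁻¹) · z⁻²    [power of a product]
= (((((x³ · z⁴)⁴) / ((x⁵)⁴)) · ((x³)⁴)) / z⁻¹) · z⁻²    [power of a quotient]
= ((((((x³)⁴) · ((z⁴)⁴)) / ((x⁵)⁴)) · ((x³)⁴)) / z⁻¹) · z⁻²    [power of a product]
= ((((x¹² · ((z⁴)⁴)) / ((x⁵)⁴)) · ((x³)⁴)) / z⁻¹) · z⁻²    [power of a power]
= ((((x¹² · z¹⁶) / ((x⁵)⁴)) · ((x³)⁴)) / z⁻¹) · z⁻²    [power of a power]
= ((((x¹² · z¹⁶) / x²⁰) · ((x³)⁴)) / z⁻¹) · z⁻²    [power of a power]
= ((((x¹² · z¹⁶) / x²⁰) · x¹²) / z⁻¹) · z⁻²    [power of a power]
= x⁴z¹⁵    [quotient of powers; product of powers]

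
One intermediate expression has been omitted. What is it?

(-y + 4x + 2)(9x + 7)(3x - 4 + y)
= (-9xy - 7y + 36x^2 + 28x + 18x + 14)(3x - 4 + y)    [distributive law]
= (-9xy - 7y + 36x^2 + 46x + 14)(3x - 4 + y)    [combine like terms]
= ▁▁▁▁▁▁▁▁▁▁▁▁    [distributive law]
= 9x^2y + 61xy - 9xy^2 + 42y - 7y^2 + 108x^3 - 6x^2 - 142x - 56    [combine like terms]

Applying distributive law to the line above:

-27x^2y + 36xy - 9xy^2 - 21xy + 28y - 7y^2 + 108x^3 - 144x^2 + 36x^2y + 138x^2 - 184x + 46xy + 42x - 56 + 14y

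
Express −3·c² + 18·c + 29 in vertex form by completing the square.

−3(c − 3)² + 56

−3·c² + 18·c + 29
= −3(c² − 6·c) + 29    [factor out -3 from the c-terms]
= −3(c² − 6·c + 9 − 9) + 29    [add and subtract 9 inside the bracket]
= −3(c − 3)² + 27 + 29    [perfect-square identity]
= −3(c − 3)² + 56    [combine constants]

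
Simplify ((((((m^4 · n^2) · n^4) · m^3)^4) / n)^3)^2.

((((((m^4 · n^2) · n^4) · m^3)^4) / n)^3)^2
= (((((m^4 · n^2) · n^4) · m^3)^4) / n)^6    [power of a power]
= (((((m^4 · n^2) · n^4) · m^3)^4)^6) / (n^6)    [power of a quotient]
= ((((m^4 · n^2) · n^4) · m^3)^24) / (n^6)    [power of a power]
= ((((m^4 · n^2) · n^4)^24) · ((m^3)^24)) / (n^6)    [power of a product]
= ((((m^4 · n^2)^24) · ((n^4)^24)) · ((m^3)^24)) / (n^6)    [power of a product]
= (((((m^4)^24) · ((n^2)^24)) · ((n^4)^24)) · ((m^3)^24)) / (n^6)    [power of a product]
= (((m^96 · ((n^2)^24)) · ((n^4)^24)) · ((m^3)^24)) / (n^6)    [power of a power]
= (((m^96 · n^48) · ((n^4)^24)) · ((m^3)^24)) / (n^6)    [power of a power]
= (((m^96 · n^48) · n^96) · ((m^3)^24)) / (n^6)    [power of a power]
= (((m^96 · n^48) · n^96) · m^72) / (n^6)    [power of a power]
= m^168·n^138    [quotient of powers; product of powers]

m^168·n^138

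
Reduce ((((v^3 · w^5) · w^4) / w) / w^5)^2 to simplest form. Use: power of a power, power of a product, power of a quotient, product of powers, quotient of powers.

v^6w^6

((((v^3 · w^5) · w^4) / w) / w^5)^2
= ((((v^3 · w^5) · w^4) / w)^2) / ((w^5)^2)    [power of a quotient]
= ((((v^3 · w^5) · w^4)^2) / (w^2)) / ((w^5)^2)    [power of a quotient]
= ((((v^3 · w^5)^2) · ((w^4)^2)) / (w^2)) / ((w^5)^2)    [power of a product]
= (((((v^3)^2) · ((w^5)^2)) · ((w^4)^2)) / (w^2)) / ((w^5)^2)    [power of a product]
= (((v^6 · ((w^5)^2)) · ((w^4)^2)) / (w^2)) / ((w^5)^2)    [power of a power]
= (((v^6 · w^10) · ((w^4)^2)) / (w^2)) / ((w^5)^2)    [power of a power]
= (((v^6 · w^10) · w^8) / (w^2)) / ((w^5)^2)    [power of a power]
= (((v^6 · w^10) · w^8) / w^2) / w^10    [power of a power]
= v^6w^6    [quotient of powers; product of powers]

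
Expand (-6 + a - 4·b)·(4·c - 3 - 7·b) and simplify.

-24·c + 18 + 54·b + 4·a·c - 3·a - 7·a·b - 16·b·c + 28·b^2

(-6 + a - 4·b)·(4·c - 3 - 7·b)
= -24·c + 18 + 42·b + 4·a·c - 3·a - 7·a·b - 16·b·c + 12·b + 28·b^2    [distributive law]
= -24·c + 18 + 54·b + 4·a·c - 3·a - 7·a·b - 16·b·c + 28·b^2    [combine like terms]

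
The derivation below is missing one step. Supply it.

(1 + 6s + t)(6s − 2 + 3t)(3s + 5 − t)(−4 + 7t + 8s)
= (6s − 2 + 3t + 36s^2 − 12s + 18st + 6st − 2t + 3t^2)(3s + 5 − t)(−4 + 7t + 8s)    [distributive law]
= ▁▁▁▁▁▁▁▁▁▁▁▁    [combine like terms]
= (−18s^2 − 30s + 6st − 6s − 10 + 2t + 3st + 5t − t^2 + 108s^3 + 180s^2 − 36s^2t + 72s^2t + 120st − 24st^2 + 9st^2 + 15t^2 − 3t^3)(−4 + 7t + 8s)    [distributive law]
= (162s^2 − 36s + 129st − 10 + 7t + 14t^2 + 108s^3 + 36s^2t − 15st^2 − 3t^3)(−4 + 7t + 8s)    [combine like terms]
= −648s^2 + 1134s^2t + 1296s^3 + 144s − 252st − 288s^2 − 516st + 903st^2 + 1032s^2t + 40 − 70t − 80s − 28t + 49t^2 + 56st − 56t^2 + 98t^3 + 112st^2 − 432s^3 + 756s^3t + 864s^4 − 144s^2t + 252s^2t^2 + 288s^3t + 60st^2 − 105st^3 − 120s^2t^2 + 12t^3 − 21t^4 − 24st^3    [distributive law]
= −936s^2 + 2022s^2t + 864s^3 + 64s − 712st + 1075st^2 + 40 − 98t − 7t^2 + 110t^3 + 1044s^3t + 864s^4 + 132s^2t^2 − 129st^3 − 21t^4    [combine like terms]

Applying combine like terms to the line above:

(−6s − 2 + t + 36s^2 + 24st + 3t^2)(3s + 5 − t)(−4 + 7t + 8s)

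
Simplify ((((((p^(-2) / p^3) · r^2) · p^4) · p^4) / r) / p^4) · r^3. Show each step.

p^(-1)r^4

((((((p^(-2) / p^3) · r^2) · p^4) · p^4) / r) / p^4) · r^3
= (((((p^(-5) · r^2) · p^4) · p^4) / r) / p^4) · r^3    [quotient of powers]
= p^(-1)r^4    [quotient of powers; product of powers]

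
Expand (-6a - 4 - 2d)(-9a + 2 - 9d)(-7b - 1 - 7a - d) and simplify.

-378a^2b - 222a^2 - 378a^3 - 558a^2d - 168ab + 32a - 320ad - 504abd - 198ad^2 + 56b + 8 - 24d - 224bd - 50d^2 - 126bd^2 - 18d^3

(-6a - 4 - 2d)(-9a + 2 - 9d)(-7b - 1 - 7a - d)
= (54a^2 - 12a + 54ad + 36a - 8 + 36d + 18ad - 4d + 18d^2)(-7b - 1 - 7a - d)    [distributive law]
= (54a^2 + 24a + 72ad - 8 + 32d + 18d^2)(-7b - 1 - 7a - d)    [combine like terms]
= -378a^2b - 54a^2 - 378a^3 - 54a^2d - 168ab - 24a - 168a^2 - 24ad - 504abd - 72ad - 504a^2d - 72ad^2 + 56b + 8 + 56a + 8d - 224bd - 32d - 224ad - 32d^2 - 126bd^2 - 18d^2 - 126ad^2 - 18d^3    [distributive law]
= -378a^2b - 222a^2 - 378a^3 - 558a^2d - 168ab + 32a - 320ad - 504abd - 198ad^2 + 56b + 8 - 24d - 224bd - 50d^2 - 126bd^2 - 18d^3    [combine like terms]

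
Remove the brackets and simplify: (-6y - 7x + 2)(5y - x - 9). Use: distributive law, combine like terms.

-30y^2 - 29xy + 64y + 7x^2 + 61x - 18

(-6y - 7x + 2)(5y - x - 9)
= -30y^2 + 6xy + 54y - 35xy + 7x^2 + 63x + 10y - 2x - 18    [distributive law]
= -30y^2 - 29xy + 64y + 7x^2 + 61x - 18    [combine like terms]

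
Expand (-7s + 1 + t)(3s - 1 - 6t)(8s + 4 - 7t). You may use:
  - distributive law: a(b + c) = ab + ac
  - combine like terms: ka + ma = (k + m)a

-168s³ - 4s² + 507s²t + 32s + 54st - 363st² - 4 - 21t + 25t² + 42t³

(-7s + 1 + t)(3s - 1 - 6t)(8s + 4 - 7t)
= (-21s² + 7s + 42st + 3s - 1 - 6t + 3st - t - 6t²)(8s + 4 - 7t)    [distributive law]
= (-21s² + 10s + 45st - 1 - 7t - 6t²)(8s + 4 - 7t)    [combine like terms]
= -168s³ - 84s² + 147s²t + 80s² + 40s - 70st + 360s²t + 180st - 315st² - 8s - 4 + 7t - 56st - 28t + 49t² - 48st² - 24t² + 42t³    [distributive law]
= -168s³ - 4s² + 507s²t + 32s + 54st - 363st² - 4 - 21t + 25t² + 42t³    [combine like terms]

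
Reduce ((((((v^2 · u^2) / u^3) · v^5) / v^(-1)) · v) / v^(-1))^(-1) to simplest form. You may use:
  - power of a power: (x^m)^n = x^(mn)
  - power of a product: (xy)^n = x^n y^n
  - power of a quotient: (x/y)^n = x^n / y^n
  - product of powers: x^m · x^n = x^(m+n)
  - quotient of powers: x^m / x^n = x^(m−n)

u·v^(-10)

((((((v^2 · u^2) / u^3) · v^5) / v^(-1)) · v) / v^(-1))^(-1)
= ((((((v^2 · u^2) / u^3) · v^5) / v^(-1)) · v)^(-1)) / ((v^(-1))^(-1))    [power of a quotient]
= ((((((v^2 · u^2) / u^3) · v^5) / v^(-1))^(-1)) · (v^(-1))) / ((v^(-1))^(-1))    [power of a product]
= ((((((v^2 · u^2) / u^3) · v^5)^(-1)) / ((v^(-1))^(-1))) · (v^(-1))) / ((v^(-1))^(-1))    [power of a quotient]
= ((((((v^2 · u^2) / u^3)^(-1)) · ((v^5)^(-1))) / ((v^(-1))^(-1))) · (v^(-1))) / ((v^(-1))^(-1))    [power of a product]
= ((((((v^2 · u^2)^(-1)) / ((u^3)^(-1))) · ((v^5)^(-1))) / ((v^(-1))^(-1))) · (v^(-1))) / ((v^(-1))^(-1))    [power of a quotient]
= (((((((v^2)^(-1)) · ((u^2)^(-1))) / ((u^3)^(-1))) · ((v^5)^(-1))) / ((v^(-1))^(-1))) · (v^(-1))) / ((v^(-1))^(-1))    [power of a product]
= (((((v^(-2) · ((u^2)^(-1))) / ((u^3)^(-1))) · ((v^5)^(-1))) / ((v^(-1))^(-1))) · (v^(-1))) / ((v^(-1))^(-1))    [power of a power]
= (((((v^(-2) · u^(-2)) / ((u^3)^(-1))) · ((v^5)^(-1))) / ((v^(-1))^(-1))) · (v^(-1))) / ((v^(-1))^(-1))    [power of a power]
= (((((v^(-2) · u^(-2)) / u^(-3)) · ((v^5)^(-1))) / ((v^(-1))^(-1))) · (v^(-1))) / ((v^(-1))^(-1))    [power of a power]
= (((((v^(-2) · u^(-2)) / u^(-3)) · v^(-5)) / ((v^(-1))^(-1))) · (v^(-1))) / ((v^(-1))^(-1))    [power of a power]
= (((((v^(-2) · u^(-2)) / u^(-3)) · v^(-5)) / v) · (v^(-1))) / ((v^(-1))^(-1))    [power of a power]
= (((((v^(-2) · u^(-2)) / u^(-3)) · v^(-5)) / v) · v^(-1)) / v    [power of a power]
= u·v^(-10)    [quotient of powers; product of powers]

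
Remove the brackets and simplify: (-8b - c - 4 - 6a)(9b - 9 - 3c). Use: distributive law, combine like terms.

(-8b - c - 4 - 6a)(9b - 9 - 3c)
= -72b^2 + 72b + 24bc - 9bc + 9c + 3c^2 - 36b + 36 + 12c - 54ab + 54a + 18ac    [distributive law]
= -72b^2 + 36b + 15bc + 21c + 3c^2 + 36 - 54ab + 54a + 18ac    [combine like terms]

-72b^2 + 36b + 15bc + 21c + 3c^2 + 36 - 54ab + 54a + 18ac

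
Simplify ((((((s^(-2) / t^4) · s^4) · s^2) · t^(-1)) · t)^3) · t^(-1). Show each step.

s^12·t^(-13)

((((((s^(-2) / t^4) · s^4) · s^2) · t^(-1)) · t)^3) · t^(-1)
= ((((((s^(-2) / t^4) · s^4) · s^2) · t^(-1))^3) · (t^3)) · t^(-1)    [power of a product]
= ((((((s^(-2) / t^4) · s^4) · s^2)^3) · ((t^(-1))^3)) · (t^3)) · t^(-1)    [power of a product]
= ((((((s^(-2) / t^4) · s^4)^3) · ((s^2)^3)) · ((t^(-1))^3)) · (t^3)) · t^(-1)    [power of a product]
= ((((((s^(-2) / t^4)^3) · ((s^4)^3)) · ((s^2)^3)) · ((t^(-1))^3)) · (t^3)) · t^(-1)    [power of a product]
= (((((((s^(-2))^3) / ((t^4)^3)) · ((s^4)^3)) · ((s^2)^3)) · ((t^(-1))^3)) · (t^3)) · t^(-1)    [power of a quotient]
= (((((s^(-6) / ((t^4)^3)) · ((s^4)^3)) · ((s^2)^3)) · ((t^(-1))^3)) · (t^3)) · t^(-1)    [power of a power]
= (((((s^(-6) / t^12) · ((s^4)^3)) · ((s^2)^3)) · ((t^(-1))^3)) · (t^3)) · t^(-1)    [power of a power]
= (((((s^(-6) / t^12) · s^12) · ((s^2)^3)) · ((t^(-1))^3)) · (t^3)) · t^(-1)    [power of a power]
= (((((s^(-6) / t^12) · s^12) · s^6) · ((t^(-1))^3)) · (t^3)) · t^(-1)    [power of a power]
= (((((s^(-6) / t^12) · s^12) · s^6) · t^(-3)) · (t^3)) · t^(-1)    [power of a power]
= s^12·t^(-13)    [quotient of powers; product of powers]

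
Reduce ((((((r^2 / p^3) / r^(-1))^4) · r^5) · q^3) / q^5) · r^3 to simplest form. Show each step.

p^(-12)·q^(-2)·r^20

((((((r^2 / p^3) / r^(-1))^4) · r^5) · q^3) / q^5) · r^3
= ((((((r^2 / p^3)^4) / ((r^(-1))^4)) · r^5) · q^3) / q^5) · r^3    [power of a quotient]
= (((((((r^2)^4) / ((p^3)^4)) / ((r^(-1))^4)) · r^5) · q^3) / q^5) · r^3    [power of a quotient]
= (((((r^8 / ((p^3)^4)) / ((r^(-1))^4)) · r^5) · q^3) / q^5) · r^3    [power of a power]
= (((((r^8 / p^12) / ((r^(-1))^4)) · r^5) · q^3) / q^5) · r^3    [power of a power]
= (((((r^8 / p^12) / r^(-4)) · r^5) · q^3) / q^5) · r^3    [power of a power]
= p^(-12)·q^(-2)·r^20    [quotient of powers; product of powers]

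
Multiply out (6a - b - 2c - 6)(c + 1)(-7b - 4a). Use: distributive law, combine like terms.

(6a - b - 2c - 6)(c + 1)(-7b - 4a)
= (6ac + 6a - bc - b - 2c^2 - 2c - 6c - 6)(-7b - 4a)    [distributive law]
= (6ac + 6a - bc - b - 2c^2 - 8c - 6)(-7b - 4a)    [combine like terms]
= -42abc - 24a^2c - 42ab - 24a^2 + 7b^2c + 4abc + 7b^2 + 4ab + 14bc^2 + 8ac^2 + 56bc + 32ac + 42b + 24a    [distributive law]
= -38abc - 24a^2c - 38ab - 24a^2 + 7b^2c + 7b^2 + 14bc^2 + 8ac^2 + 56bc + 32ac + 42b + 24a    [combine like terms]

-38abc - 24a^2c - 38ab - 24a^2 + 7b^2c + 7b^2 + 14bc^2 + 8ac^2 + 56bc + 32ac + 42b + 24a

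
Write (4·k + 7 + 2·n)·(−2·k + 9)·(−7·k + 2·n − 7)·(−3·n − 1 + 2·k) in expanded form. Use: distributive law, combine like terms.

−144·k^3·n − 252·k^3 + 112·k^4 − 52·k^2·n^2 + 174·k^2·n − 1092·k^2 + 242·k·n^2 + 1839·k·n − 287·k + 1323·n + 441 + 24·k·n^3 − 108·n^3 − 36·n^2

(4·k + 7 + 2·n)·(−2·k + 9)·(−7·k + 2·n − 7)·(−3·n − 1 + 2·k)
= (−8·k^2 + 36·k − 14·k + 63 − 4·k·n + 18·n)·(−7·k + 2·n − 7)·(−3·n − 1 + 2·k)    [distributive law]
= (−8·k^2 + 22·k + 63 − 4·k·n + 18·n)·(−7·k + 2·n − 7)·(−3·n − 1 + 2·k)    [combine like terms]
= (56·k^3 − 16·k^2·n + 56·k^2 − 154·k^2 + 44·k·n − 154·k − 441·k + 126·n − 441 + 28·k^2·n − 8·k·n^2 + 28·k·n − 126·k·n + 36·n^2 − 126·n)·(−3·n − 1 + 2·k)    [distributive law]
= (56·k^3 + 12·k^2·n − 98·k^2 − 54·k·n − 595·k − 441 − 8·k·n^2 + 36·n^2)·(−3·n − 1 + 2·k)    [combine like terms]
= −168·k^3·n − 56·k^3 + 112·k^4 − 36·k^2·n^2 − 12·k^2·n + 24·k^3·n + 294·k^2·n + 98·k^2 − 196·k^3 + 162·k·n^2 + 54·k·n − 108·k^2·n + 1785·k·n + 595·k − 1190·k^2 + 1323·n + 441 − 882·k + 24·k·n^3 + 8·k·n^2 − 16·k^2·n^2 − 108·n^3 − 36·n^2 + 72·k·n^2    [distributive law]
= −144·k^3·n − 252·k^3 + 112·k^4 − 52·k^2·n^2 + 174·k^2·n − 1092·k^2 + 242·k·n^2 + 1839·k·n − 287·k + 1323·n + 441 + 24·k·n^3 − 108·n^3 − 36·n^2    [combine like terms]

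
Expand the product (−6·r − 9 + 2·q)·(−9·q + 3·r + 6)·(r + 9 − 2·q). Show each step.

96·q·r^2 + 759·q·r − 138·q^2·r − 18·r^3 − 225·r^2 − 621·r + 945·q − 348·q^2 − 486 + 36·q^3

(−6·r − 9 + 2·q)·(−9·q + 3·r + 6)·(r + 9 − 2·q)
= (54·q·r − 18·r^2 − 36·r + 81·q − 27·r − 54 − 18·q^2 + 6·q·r + 12·q)·(r + 9 − 2·q)    [distributive law]
= (60·q·r − 18·r^2 − 63·r + 93·q − 54 − 18·q^2)·(r + 9 − 2·q)    [combine like terms]
= 60·q·r^2 + 540·q·r − 120·q^2·r − 18·r^3 − 162·r^2 + 36·q·r^2 − 63·r^2 − 567·r + 126·q·r + 93·q·r + 837·q − 186·q^2 − 54·r − 486 + 108·q − 18·q^2·r − 162·q^2 + 36·q^3    [distributive law]
= 96·q·r^2 + 759·q·r − 138·q^2·r − 18·r^3 − 225·r^2 − 621·r + 945·q − 348·q^2 − 486 + 36·q^3    [combine like terms]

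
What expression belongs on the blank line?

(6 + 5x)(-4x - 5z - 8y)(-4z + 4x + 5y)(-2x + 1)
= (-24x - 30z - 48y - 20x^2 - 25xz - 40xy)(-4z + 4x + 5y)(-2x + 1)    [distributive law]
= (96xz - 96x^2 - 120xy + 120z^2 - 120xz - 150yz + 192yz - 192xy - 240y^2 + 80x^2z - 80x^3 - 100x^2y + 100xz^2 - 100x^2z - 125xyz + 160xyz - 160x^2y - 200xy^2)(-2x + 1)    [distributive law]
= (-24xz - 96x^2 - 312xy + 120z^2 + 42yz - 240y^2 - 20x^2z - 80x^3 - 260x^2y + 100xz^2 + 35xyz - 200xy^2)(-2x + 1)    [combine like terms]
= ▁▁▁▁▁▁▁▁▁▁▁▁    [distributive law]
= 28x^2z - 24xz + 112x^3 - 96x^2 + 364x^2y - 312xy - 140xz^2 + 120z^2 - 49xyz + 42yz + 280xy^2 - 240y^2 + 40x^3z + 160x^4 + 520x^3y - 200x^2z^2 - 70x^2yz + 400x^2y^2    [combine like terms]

Applying distributive law to the line above:

48x^2z - 24xz + 192x^3 - 96x^2 + 624x^2y - 312xy - 240xz^2 + 120z^2 - 84xyz + 42yz + 480xy^2 - 240y^2 + 40x^3z - 20x^2z + 160x^4 - 80x^3 + 520x^3y - 260x^2y - 200x^2z^2 + 100xz^2 - 70x^2yz + 35xyz + 400x^2y^2 - 200xy^2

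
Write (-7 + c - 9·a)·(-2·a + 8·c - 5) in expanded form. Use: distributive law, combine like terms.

(-7 + c - 9·a)·(-2·a + 8·c - 5)
= 14·a - 56·c + 35 - 2·a·c + 8·c² - 5·c + 18·a² - 72·a·c + 45·a    [distributive law]
= 59·a - 61·c + 35 - 74·a·c + 8·c² + 18·a²    [combine like terms]

59·a - 61·c + 35 - 74·a·c + 8·c² + 18·a²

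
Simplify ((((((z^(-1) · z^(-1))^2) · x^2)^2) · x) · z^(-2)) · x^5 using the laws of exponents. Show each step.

x^10z^(-10)

((((((z^(-1) · z^(-1))^2) · x^2)^2) · x) · z^(-2)) · x^5
= ((((((z^(-1) · z^(-1))^2)^2) · ((x^2)^2)) · x) · z^(-2)) · x^5    [power of a product]
= (((((z^(-1) · z^(-1))^4) · ((x^2)^2)) · x) · z^(-2)) · x^5    [power of a power]
= ((((((z^(-1))^4) · ((z^(-1))^4)) · ((x^2)^2)) · x) · z^(-2)) · x^5    [power of a product]
= ((((z^(-4) · ((z^(-1))^4)) · ((x^2)^2)) · x) · z^(-2)) · x^5    [power of a power]
= ((((z^(-4) · z^(-4)) · ((x^2)^2)) · x) · z^(-2)) · x^5    [power of a power]
= (((z^(-8) · ((x^2)^2)) · x) · z^(-2)) · x^5    [product of powers]
= (((z^(-8) · x^4) · x) · z^(-2)) · x^5    [power of a power]
= x^10z^(-10)    [product of powers]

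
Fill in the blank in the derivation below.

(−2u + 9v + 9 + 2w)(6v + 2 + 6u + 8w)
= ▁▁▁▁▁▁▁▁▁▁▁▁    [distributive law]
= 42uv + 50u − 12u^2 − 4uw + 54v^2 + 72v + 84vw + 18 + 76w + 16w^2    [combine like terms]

By distributive law:

−12uv − 4u − 12u^2 − 16uw + 54v^2 + 18v + 54uv + 72vw + 54v + 18 + 54u + 72w + 12vw + 4w + 12uw + 16w^2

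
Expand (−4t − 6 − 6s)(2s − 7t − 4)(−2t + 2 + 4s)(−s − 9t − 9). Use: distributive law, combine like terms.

(−4t − 6 − 6s)(2s − 7t − 4)(−2t + 2 + 4s)(−s − 9t − 9)
= (−8st + 28t^2 + 16t − 12s + 42t + 24 − 12s^2 + 42st + 24s)(−2t + 2 + 4s)(−s − 9t − 9)    [distributive law]
= (34st + 28t^2 + 58t + 12s + 24 − 12s^2)(−2t + 2 + 4s)(−s − 9t − 9)    [combine like terms]
= (−68st^2 + 68st + 136s^2t − 56t^3 + 56t^2 + 112st^2 − 116t^2 + 116t + 232st − 24st + 24s + 48s^2 − 48t + 48 + 96s + 24s^2t − 24s^2 − 48s^3)(−s − 9t − 9)    [distributive law]
= (44st^2 + 276st + 160s^2t − 56t^3 − 60t^2 + 68t + 120s + 24s^2 + 48 − 48s^3)(−s − 9t − 9)    [combine like terms]
= −44s^2t^2 − 396st^3 − 396st^2 − 276s^2t − 2484st^2 − 2484st − 160s^3t − 1440s^2t^2 − 1440s^2t + 56st^3 + 504t^4 + 504t^3 + 60st^2 + 540t^3 + 540t^2 − 68st − 612t^2 − 612t − 120s^2 − 1080st − 1080s − 24s^3 − 216s^2t − 216s^2 − 48s − 432t − 432 + 48s^4 + 432s^3t + 432s^3    [distributive law]
= −1484s^2t^2 − 340st^3 − 2820st^2 − 1932s^2t − 3632st + 272s^3t + 504t^4 + 1044t^3 − 72t^2 − 1044t − 336s^2 − 1128s + 408s^3 − 432 + 48s^4    [combine like terms]

−1484s^2t^2 − 340st^3 − 2820st^2 − 1932s^2t − 3632st + 272s^3t + 504t^4 + 1044t^3 − 72t^2 − 1044t − 336s^2 − 1128s + 408s^3 − 432 + 48s^4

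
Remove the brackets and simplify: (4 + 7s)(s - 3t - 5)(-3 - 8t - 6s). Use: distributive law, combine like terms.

213s + 383st + 165s^2 + 196t + 96t^2 + 60 + 70s^2t - 42s^3 + 168st^2

(4 + 7s)(s - 3t - 5)(-3 - 8t - 6s)
= (4s - 12t - 20 + 7s^2 - 21st - 35s)(-3 - 8t - 6s)    [distributive law]
= (-31s - 12t - 20 + 7s^2 - 21st)(-3 - 8t - 6s)    [combine like terms]
= 93s + 248st + 186s^2 + 36t + 96t^2 + 72st + 60 + 160t + 120s - 21s^2 - 56s^2t - 42s^3 + 63st + 168st^2 + 126s^2t    [distributive law]
= 213s + 383st + 165s^2 + 196t + 96t^2 + 60 + 70s^2t - 42s^3 + 168st^2    [combine like terms]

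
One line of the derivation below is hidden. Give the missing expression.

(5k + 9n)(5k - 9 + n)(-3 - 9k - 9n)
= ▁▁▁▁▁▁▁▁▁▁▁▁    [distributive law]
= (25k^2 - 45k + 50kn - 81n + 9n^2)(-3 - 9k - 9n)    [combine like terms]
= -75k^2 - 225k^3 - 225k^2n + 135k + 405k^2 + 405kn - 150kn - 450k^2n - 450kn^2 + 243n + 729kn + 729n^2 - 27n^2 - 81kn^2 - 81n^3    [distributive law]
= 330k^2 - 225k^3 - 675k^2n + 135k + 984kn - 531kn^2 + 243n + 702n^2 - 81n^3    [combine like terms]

After distributive law, the bracketed line is:

(25k^2 - 45k + 5kn + 45kn - 81n + 9n^2)(-3 - 9k - 9n)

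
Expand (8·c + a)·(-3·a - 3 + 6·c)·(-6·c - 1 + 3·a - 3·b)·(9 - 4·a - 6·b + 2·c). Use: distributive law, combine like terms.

1812·a·c^2 - 1080·a^2·c^2 - 828·a·b·c^2 + 1656·a·c^3 - 414·a·c - 192·a^2·c + 432·a·b·c + 126·a^3·c + 18·a^2·b·c - 324·a·b^2·c + 912·c^2 - 1728·b·c^2 - 2400·c^3 + 216·c + 504·b·c - 432·b^2·c + 1440·b·c^3 - 576·c^4 + 864·b^2·c^2 - 66·a^2 - 57·a^3 + 81·a^2·b + 36·a^4 + 18·a^3·b - 54·a^2·b^2 + 27·a + 63·a·b - 54·a·b^2

(8·c + a)·(-3·a - 3 + 6·c)·(-6·c - 1 + 3·a - 3·b)·(9 - 4·a - 6·b + 2·c)
= (-24·a·c - 24·c + 48·c^2 - 3·a^2 - 3·a + 6·a·c)·(-6·c - 1 + 3·a - 3·b)·(9 - 4·a - 6·b + 2·c)    [distributive law]
= (-18·a·c - 24·c + 48·c^2 - 3·a^2 - 3·a)·(-6·c - 1 + 3·a - 3·b)·(9 - 4·a - 6·b + 2·c)    [combine like terms]
= (108·a·c^2 + 18·a·c - 54·a^2·c + 54·a·b·c + 144·c^2 + 24·c - 72·a·c + 72·b·c - 288·c^3 - 48·c^2 + 144·a·c^2 - 144·b·c^2 + 18·a^2·c + 3·a^2 - 9·a^3 + 9·a^2·b + 18·a·c + 3·a - 9·a^2 + 9·a·b)·(9 - 4·a - 6·b + 2·c)    [distributive law]
= (252·a·c^2 - 36·a·c - 36·a^2·c + 54·a·b·c + 96·c^2 + 24·c + 72·b·c - 288·c^3 - 144·b·c^2 - 6·a^2 - 9·a^3 + 9·a^2·b + 3·a + 9·a·b)·(9 - 4·a - 6·b + 2·c)    [combine like terms]
= 2268·a·c^2 - 1008·a^2·c^2 - 1512·a·b·c^2 + 504·a·c^3 - 324·a·c + 144·a^2·c + 216·a·b·c - 72·a·c^2 - 324·a^2·c + 144·a^3·c + 216·a^2·b·c - 72·a^2·c^2 + 486·a·b·c - 216·a^2·b·c - 324·a·b^2·c + 108·a·b·c^2 + 864·c^2 - 384·a·c^2 - 576·b·c^2 + 192·c^3 + 216·c - 96·a·c - 144·b·c + 48·c^2 + 648·b·c - 288·a·b·c - 432·b^2·c + 144·b·c^2 - 2592·c^3 + 1152·a·c^3 + 1728·b·c^3 - 576·c^4 - 1296·b·c^2 + 576·a·b·c^2 + 864·b^2·c^2 - 288·b·c^3 - 54·a^2 + 24·a^3 + 36·a^2·b - 12·a^2·c - 81·a^3 + 36·a^4 + 54·a^3·b - 18·a^3·c + 81·a^2·b - 36·a^3·b - 54·a^2·b^2 + 18·a^2·b·c + 27·a - 12·a^2 - 18·a·b + 6·a·c + 81·a·b - 36·a^2·b - 54·a·b^2 + 18·a·b·c    [distributive law]
= 1812·a·c^2 - 1080·a^2·c^2 - 828·a·b·c^2 + 1656·a·c^3 - 414·a·c - 192·a^2·c + 432·a·b·c + 126·a^3·c + 18·a^2·b·c - 324·a·b^2·c + 912·c^2 - 1728·b·c^2 - 2400·c^3 + 216·c + 504·b·c - 432·b^2·c + 1440·b·c^3 - 576·c^4 + 864·b^2·c^2 - 66·a^2 - 57·a^3 + 81·a^2·b + 36·a^4 + 18·a^3·b - 54·a^2·b^2 + 27·a + 63·a·b - 54·a·b^2    [combine like terms]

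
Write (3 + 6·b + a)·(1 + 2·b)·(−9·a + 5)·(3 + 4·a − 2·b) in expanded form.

(3 + 6·b + a)·(1 + 2·b)·(−9·a + 5)·(3 + 4·a − 2·b)
= (3 + 6·b + 6·b + 12·b^2 + a + 2·a·b)·(−9·a + 5)·(3 + 4·a − 2·b)    [distributive law]
= (3 + 12·b + 12·b^2 + a + 2·a·b)·(−9·a + 5)·(3 + 4·a − 2·b)    [combine like terms]
= (−27·a + 15 − 108·a·b + 60·b − 108·a·b^2 + 60·b^2 − 9·a^2 + 5·a − 18·a^2·b + 10·a·b)·(3 + 4·a − 2·b)    [distributive law]
= (−22·a + 15 − 98·a·b + 60·b − 108·a·b^2 + 60·b^2 − 9·a^2 − 18·a^2·b)·(3 + 4·a − 2·b)    [combine like terms]
= −66·a − 88·a^2 + 44·a·b + 45 + 60·a − 30·b − 294·a·b − 392·a^2·b + 196·a·b^2 + 180·b + 240·a·b − 120·b^2 − 324·a·b^2 − 432·a^2·b^2 + 216·a·b^3 + 180·b^2 + 240·a·b^2 − 120·b^3 − 27·a^2 − 36·a^3 + 18·a^2·b − 54·a^2·b − 72·a^3·b + 36·a^2·b^2    [distributive law]
= −6·a − 115·a^2 − 10·a·b + 45 + 150·b − 428·a^2·b + 112·a·b^2 + 60·b^2 − 396·a^2·b^2 + 216·a·b^3 − 120·b^3 − 36·a^3 − 72·a^3·b    [combine like terms]

−6·a − 115·a^2 − 10·a·b + 45 + 150·b − 428·a^2·b + 112·a·b^2 + 60·b^2 − 396·a^2·b^2 + 216·a·b^3 − 120·b^3 − 36·a^3 − 72·a^3·b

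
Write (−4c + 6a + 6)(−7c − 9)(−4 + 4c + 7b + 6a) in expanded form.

−136c² + 112c³ + 196bc² − 192c − 42bc − 84ac − 294abc − 252a²c − 108a − 378ab − 324a² + 216 − 378b

(−4c + 6a + 6)(−7c − 9)(−4 + 4c + 7b + 6a)
= (28c² + 36c − 42ac − 54a − 42c − 54)(−4 + 4c + 7b + 6a)    [distributive law]
= (28c² − 6c − 42ac − 54a − 54)(−4 + 4c + 7b + 6a)    [combine like terms]
= −112c² + 112c³ + 196bc² + 168ac² + 24c − 24c² − 42bc − 36ac + 168ac − 168ac² − 294abc − 252a²c + 216a − 216ac − 378ab − 324a² + 216 − 216c − 378b − 324a    [distributive law]
= −136c² + 112c³ + 196bc² − 192c − 42bc − 84ac − 294abc − 252a²c − 108a − 378ab − 324a² + 216 − 378b    [combine like terms]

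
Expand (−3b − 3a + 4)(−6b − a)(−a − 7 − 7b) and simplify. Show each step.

−165ab^2 + 42b^2 − 126b^3 − 42a^2b − 95ab − 3a^3 − 17a^2 + 168b + 28a

(−3b − 3a + 4)(−6b − a)(−a − 7 − 7b)
= (18b^2 + 3ab + 18ab + 3a^2 − 24b − 4a)(−a − 7 − 7b)    [distributive law]
= (18b^2 + 21ab + 3a^2 − 24b − 4a)(−a − 7 − 7b)    [combine like terms]
= −18ab^2 − 126b^2 − 126b^3 − 21a^2b − 147ab − 147ab^2 − 3a^3 − 21a^2 − 21a^2b + 24ab + 168b + 168b^2 + 4a^2 + 28a + 28ab    [distributive law]
= −165ab^2 + 42b^2 − 126b^3 − 42a^2b − 95ab − 3a^3 − 17a^2 + 168b + 28a    [combine like terms]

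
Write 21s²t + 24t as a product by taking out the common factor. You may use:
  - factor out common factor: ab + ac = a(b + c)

3t(7s² + 8)

21s²t + 24t
= 3(7s²t + 8t)    [factor out 3]
= 3t(7s² + 8)    [factor out t]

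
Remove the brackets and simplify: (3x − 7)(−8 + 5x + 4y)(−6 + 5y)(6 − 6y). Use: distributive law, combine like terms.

(3x − 7)(−8 + 5x + 4y)(−6 + 5y)(6 − 6y)
= (−24x + 15x^2 + 12xy + 56 − 35x − 28y)(−6 + 5y)(6 − 6y)    [distributive law]
= (−59x + 15x^2 + 12xy + 56 − 28y)(−6 + 5y)(6 − 6y)    [combine like terms]
= (354x − 295xy − 90x^2 + 75x^2y − 72xy + 60xy^2 − 336 + 280y + 168y − 140y^2)(6 − 6y)    [distributive law]
= (354x − 367xy − 90x^2 + 75x^2y + 60xy^2 − 336 + 448y − 140y^2)(6 − 6y)    [combine like terms]
= 2124x − 2124xy − 2202xy + 2202xy^2 − 540x^2 + 540x^2y + 450x^2y − 450x^2y^2 + 360xy^2 − 360xy^3 − 2016 + 2016y + 2688y − 2688y^2 − 840y^2 + 840y^3    [distributive law]
= 2124x − 4326xy + 2562xy^2 − 540x^2 + 990x^2y − 450x^2y^2 − 360xy^3 − 2016 + 4704y − 3528y^2 + 840y^3    [combine like terms]

2124x − 4326xy + 2562xy^2 − 540x^2 + 990x^2y − 450x^2y^2 − 360xy^3 − 2016 + 4704y − 3528y^2 + 840y^3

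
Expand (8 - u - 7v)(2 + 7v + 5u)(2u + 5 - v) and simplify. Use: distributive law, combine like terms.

(8 - u - 7v)(2 + 7v + 5u)(2u + 5 - v)
= (16 + 56v + 40u - 2u - 7uv - 5u^2 - 14v - 49v^2 - 35uv)(2u + 5 - v)    [distributive law]
= (16 + 42v + 38u - 42uv - 5u^2 - 49v^2)(2u + 5 - v)    [combine like terms]
= 32u + 80 - 16v + 84uv + 210v - 42v^2 + 76u^2 + 190u - 38uv - 84u^2v - 210uv + 42uv^2 - 10u^3 - 25u^2 + 5u^2v - 98uv^2 - 245v^2 + 49v^3    [distributive law]
= 222u + 80 + 194v - 164uv - 287v^2 + 51u^2 - 79u^2v - 56uv^2 - 10u^3 + 49v^3    [combine like terms]

222u + 80 + 194v - 164uv - 287v^2 + 51u^2 - 79u^2v - 56uv^2 - 10u^3 + 49v^3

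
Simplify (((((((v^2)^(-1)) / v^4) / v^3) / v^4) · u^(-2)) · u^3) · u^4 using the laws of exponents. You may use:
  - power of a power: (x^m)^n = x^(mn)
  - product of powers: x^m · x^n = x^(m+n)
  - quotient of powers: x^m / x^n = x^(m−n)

(((((((v^2)^(-1)) / v^4) / v^3) / v^4) · u^(-2)) · u^3) · u^4
= (((((v^(-2) / v^4) / v^3) / v^4) · u^(-2)) · u^3) · u^4    [power of a power]
= ((((v^(-6) / v^3) / v^4) · u^(-2)) · u^3) · u^4    [quotient of powers]
= (((v^(-9) / v^4) · u^(-2)) · u^3) · u^4    [quotient of powers]
= ((v^(-13) · u^(-2)) · u^3) · u^4    [quotient of powers]
= u^5v^(-13)    [product of powers]

u^5v^(-13)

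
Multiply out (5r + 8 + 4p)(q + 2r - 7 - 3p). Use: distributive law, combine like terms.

(5r + 8 + 4p)(q + 2r - 7 - 3p)
= 5qr + 10r^2 - 35r - 15pr + 8q + 16r - 56 - 24p + 4pq + 8pr - 28p - 12p^2    [distributive law]
= 5qr + 10r^2 - 19r - 7pr + 8q - 56 - 52p + 4pq - 12p^2    [combine like terms]

5qr + 10r^2 - 19r - 7pr + 8q - 56 - 52p + 4pq - 12p^2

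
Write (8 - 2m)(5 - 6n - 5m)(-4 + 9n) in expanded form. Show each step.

(8 - 2m)(5 - 6n - 5m)(-4 + 9n)
= (40 - 48n - 40m - 10m + 12mn + 10m^2)(-4 + 9n)    [distributive law]
= (40 - 48n - 50m + 12mn + 10m^2)(-4 + 9n)    [combine like terms]
= -160 + 360n + 192n - 432n^2 + 200m - 450mn - 48mn + 108mn^2 - 40m^2 + 90m^2n    [distributive law]
= -160 + 552n - 432n^2 + 200m - 498mn + 108mn^2 - 40m^2 + 90m^2n    [combine like terms]

-160 + 552n - 432n^2 + 200m - 498mn + 108mn^2 - 40m^2 + 90m^2n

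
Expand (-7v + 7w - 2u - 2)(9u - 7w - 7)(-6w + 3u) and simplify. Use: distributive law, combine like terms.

(-7v + 7w - 2u - 2)(9u - 7w - 7)(-6w + 3u)
= (-63uv + 49vw + 49v + 63uw - 49w² - 49w - 18u² + 14uw + 14u - 18u + 14w + 14)(-6w + 3u)    [distributive law]
= (-63uv + 49vw + 49v + 77uw - 49w² - 35w - 18u² - 4u + 14)(-6w + 3u)    [combine like terms]
= 378uvw - 189u²v - 294vw² + 147uvw - 294vw + 147uv - 462uw² + 231u²w + 294w³ - 147uw² + 210w² - 105uw + 108u²w - 54u³ + 24uw - 12u² - 84w + 42u    [distributive law]
= 525uvw - 189u²v - 294vw² - 294vw + 147uv - 609uw² + 339u²w + 294w³ + 210w² - 81uw - 54u³ - 12u² - 84w + 42u    [combine like terms]

525uvw - 189u²v - 294vw² - 294vw + 147uv - 609uw² + 339u²w + 294w³ + 210w² - 81uw - 54u³ - 12u² - 84w + 42u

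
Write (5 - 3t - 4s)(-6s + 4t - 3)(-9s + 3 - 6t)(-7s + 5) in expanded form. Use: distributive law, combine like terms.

-2718s³ + 603s² + 720s + 219s²t - 1974st + 885t + 1950st² - 1050t² - 225 + 1134s³t - 672s²t² - 504st³ + 360t³ + 1512s⁴

(5 - 3t - 4s)(-6s + 4t - 3)(-9s + 3 - 6t)(-7s + 5)
= (-30s + 20t - 15 + 18st - 12t² + 9t + 24s² - 16st + 12s)(-9s + 3 - 6t)(-7s + 5)    [distributive law]
= (-18s + 29t - 15 + 2st - 12t² + 24s²)(-9s + 3 - 6t)(-7s + 5)    [combine like terms]
= (162s² - 54s + 108st - 261st + 87t - 174t² + 135s - 45 + 90t - 18s²t + 6st - 12st² + 108st² - 36t² + 72t³ - 216s³ + 72s² - 144s²t)(-7s + 5)    [distributive law]
= (234s² + 81s - 147st + 177t - 210t² - 45 - 162s²t + 96st² + 72t³ - 216s³)(-7s + 5)    [combine like terms]
= -1638s³ + 1170s² - 567s² + 405s + 1029s²t - 735st - 1239st + 885t + 1470st² - 1050t² + 315s - 225 + 1134s³t - 810s²t - 672s²t² + 480st² - 504st³ + 360t³ + 1512s⁴ - 1080s³    [distributive law]
= -2718s³ + 603s² + 720s + 219s²t - 1974st + 885t + 1950st² - 1050t² - 225 + 1134s³t - 672s²t² - 504st³ + 360t³ + 1512s⁴    [combine like terms]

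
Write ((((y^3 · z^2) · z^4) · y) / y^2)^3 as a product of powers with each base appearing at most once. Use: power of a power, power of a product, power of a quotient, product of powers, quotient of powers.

y^6z^18

((((y^3 · z^2) · z^4) · y) / y^2)^3
= ((((y^3 · z^2) · z^4) · y)^3) / ((y^2)^3)    [power of a quotient]
= ((((y^3 · z^2) · z^4)^3) · (y^3)) / ((y^2)^3)    [power of a product]
= ((((y^3 · z^2)^3) · ((z^4)^3)) · (y^3)) / ((y^2)^3)    [power of a product]
= (((((y^3)^3) · ((z^2)^3)) · ((z^4)^3)) · (y^3)) / ((y^2)^3)    [power of a product]
= (((y^9 · ((z^2)^3)) · ((z^4)^3)) · (y^3)) / ((y^2)^3)    [power of a power]
= (((y^9 · z^6) · ((z^4)^3)) · (y^3)) / ((y^2)^3)    [power of a power]
= (((y^9 · z^6) · z^12) · (y^3)) / ((y^2)^3)    [power of a power]
= (((y^9 · z^6) · z^12) · y^3) / y^6    [power of a power]
= y^6z^18    [quotient of powers; product of powers]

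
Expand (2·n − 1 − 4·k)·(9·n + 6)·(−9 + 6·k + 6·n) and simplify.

(2·n − 1 − 4·k)·(9·n + 6)·(−9 + 6·k + 6·n)
= (18·n^2 + 12·n − 9·n − 6 − 36·k·n − 24·k)·(−9 + 6·k + 6·n)    [distributive law]
= (18·n^2 + 3·n − 6 − 36·k·n − 24·k)·(−9 + 6·k + 6·n)    [combine like terms]
= −162·n^2 + 108·k·n^2 + 108·n^3 − 27·n + 18·k·n + 18·n^2 + 54 − 36·k − 36·n + 324·k·n − 216·k^2·n − 216·k·n^2 + 216·k − 144·k^2 − 144·k·n    [distributive law]
= −144·n^2 − 108·k·n^2 + 108·n^3 − 63·n + 198·k·n + 54 + 180·k − 216·k^2·n − 144·k^2    [combine like terms]

−144·n^2 − 108·k·n^2 + 108·n^3 − 63·n + 198·k·n + 54 + 180·k − 216·k^2·n − 144·k^2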